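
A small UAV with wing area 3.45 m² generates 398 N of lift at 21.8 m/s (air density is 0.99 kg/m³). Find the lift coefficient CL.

From L = ½ρv²S·CL, rearranging gives CL = 2L/(ρv²S).
CL = 2 × 398 / (0.99 × 21.8² × 3.45) = 0.49

CL = 0.49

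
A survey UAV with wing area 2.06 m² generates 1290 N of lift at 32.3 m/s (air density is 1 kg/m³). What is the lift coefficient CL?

From L = ½ρv²S·CL, rearranging gives CL = 2L/(ρv²S).
CL = 2 × 1290 / (1 × 32.3² × 2.06) = 1.2

CL = 1.2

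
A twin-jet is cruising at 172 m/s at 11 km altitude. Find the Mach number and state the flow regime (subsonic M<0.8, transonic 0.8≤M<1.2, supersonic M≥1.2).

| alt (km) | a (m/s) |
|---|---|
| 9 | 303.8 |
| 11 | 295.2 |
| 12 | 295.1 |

M = 0.583 (subsonic)

At 11 km, from the table: a = 295.2 m/s.
M = v/a = 172 / 295.2 = 0.583
M = 0.583 → subsonic.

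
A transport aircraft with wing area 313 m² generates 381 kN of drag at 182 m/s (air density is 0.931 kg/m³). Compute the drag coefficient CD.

CD = 0.0789

From D = ½ρv²S·CD, rearranging gives CD = 2D/(ρv²S).
CD = 2 × 3.81×10^5 / (0.931 × 182² × 313) = 0.0789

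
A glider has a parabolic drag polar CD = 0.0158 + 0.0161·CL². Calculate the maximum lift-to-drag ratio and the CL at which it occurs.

(L/D)max = 31.3, at CL = 0.991

For CD = CD0 + K·CL², (L/D)max occurs at CL* = √(CD0/K) and equals 1/(2√(K·CD0)).
(L/D)max = 1/(2√(0.0161 × 0.0158)) = 1/(2 × 0.01595) = 31.3
CL* = √(0.0158/0.0161) = 0.991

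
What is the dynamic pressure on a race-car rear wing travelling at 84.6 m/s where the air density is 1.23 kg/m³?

q = ½ρv² = ½ × 1.23 × 84.6² = 4400 Pa

q = 4400 Pa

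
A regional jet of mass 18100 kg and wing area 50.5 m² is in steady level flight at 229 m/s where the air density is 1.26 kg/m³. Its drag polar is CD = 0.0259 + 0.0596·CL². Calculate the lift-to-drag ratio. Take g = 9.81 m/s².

L/D = 4

Level flight ⇒ L = W = m·g = 18100 × 9.81 = 1.7756×10^5 N.
Dynamic pressure q = 0.5 × 1.26 × 229² = 33040 Pa.
Required CL = L/(qS) = 1.7756×10^5/(33040·50.5) = 0.1064.
CD = 0.0259 + 0.0596 × 0.1064² = 0.02658.
L/D = CL/CD = 0.1064 / 0.02658 = 4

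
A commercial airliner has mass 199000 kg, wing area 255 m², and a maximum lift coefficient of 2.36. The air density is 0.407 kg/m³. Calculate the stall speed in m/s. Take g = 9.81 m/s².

V_stall = 126 m/s

Stall occurs when L = W at CL,max. W = mg = 199000 × 9.81 = 1.952×10^6 N.
V_stall = √(2W/(ρ·S·CL,max)) = √(2 × 1.952×10^6 / (0.407 × 255 × 2.36))
V_stall = √15940 = 126 m/s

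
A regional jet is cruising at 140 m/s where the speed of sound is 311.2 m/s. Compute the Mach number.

M = v/a = 140 / 311.2 = 0.45

M = 0.45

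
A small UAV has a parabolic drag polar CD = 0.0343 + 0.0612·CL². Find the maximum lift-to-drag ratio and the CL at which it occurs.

(L/D)max = 10.9, at CL = 0.749

For CD = CD0 + K·CL², (L/D)max occurs at CL* = √(CD0/K) and equals 1/(2√(K·CD0)).
(L/D)max = 1/(2√(0.0612 × 0.0343)) = 1/(2 × 0.04582) = 10.9
CL* = √(0.0343/0.0612) = 0.749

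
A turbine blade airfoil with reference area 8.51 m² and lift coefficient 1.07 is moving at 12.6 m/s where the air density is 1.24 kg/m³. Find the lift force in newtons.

L = 896 N

L = ½ρv²S·CL = ½ × 1.24 × 12.6² × 8.51 × 1.07 = 896 N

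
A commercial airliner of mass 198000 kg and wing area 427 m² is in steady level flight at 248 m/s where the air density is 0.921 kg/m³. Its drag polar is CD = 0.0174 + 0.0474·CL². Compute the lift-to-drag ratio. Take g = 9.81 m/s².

Level flight ⇒ L = W = m·g = 198000 × 9.81 = 1.9424×10^6 N.
Dynamic pressure q = 0.5 × 0.921 × 248² = 28320 Pa.
CL = W/(q·S) = 1.9424×10^6 / (28320 × 427) = 0.1606.
CD = 0.0174 + 0.0474 × 0.1606² = 0.01862.
L/D = CL/CD = 0.1606 / 0.01862 = 8.62

L/D = 8.62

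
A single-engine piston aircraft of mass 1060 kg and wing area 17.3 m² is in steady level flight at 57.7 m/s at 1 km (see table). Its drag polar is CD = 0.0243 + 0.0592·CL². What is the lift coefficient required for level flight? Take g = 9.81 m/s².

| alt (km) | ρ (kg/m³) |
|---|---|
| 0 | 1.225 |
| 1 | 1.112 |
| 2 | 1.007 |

CL = 0.325

At 1 km, from the table: ρ = 1.112 kg/m³.
In steady level flight, lift balances weight: W = mg = 1060 × 9.81 = 10399 N.
q = ½ρv² = ½ × 1.112 × 57.7² = 1851 Pa.
CL = 2W/(ρv²S) = 2×10399/(1.112×57.7²×17.3) = 0.3247.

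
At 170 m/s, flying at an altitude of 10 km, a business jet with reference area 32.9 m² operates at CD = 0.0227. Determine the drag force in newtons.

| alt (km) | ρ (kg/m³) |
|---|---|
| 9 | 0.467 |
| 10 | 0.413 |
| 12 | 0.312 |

At 10 km, from the table: ρ = 0.413 kg/m³.
Dynamic pressure q = ½ρv² = ½ × 0.413 × 170² = 5968 Pa.
D = q·S·CD = 5968 × 32.9 × 0.0227 = 4460 N

D = 4460 N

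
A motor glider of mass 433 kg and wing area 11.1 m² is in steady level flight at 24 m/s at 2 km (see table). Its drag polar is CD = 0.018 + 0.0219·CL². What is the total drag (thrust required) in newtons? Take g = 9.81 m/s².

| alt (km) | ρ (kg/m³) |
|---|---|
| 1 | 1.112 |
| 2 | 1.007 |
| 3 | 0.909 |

D = 181 N

At 2 km, from the table: ρ = 1.007 kg/m³.
In steady level flight, lift balances weight: W = mg = 433 × 9.81 = 4247.7 N.
Dynamic pressure q = 0.5 × 1.007 × 24² = 290 Pa.
CL = 2W/(ρv²S) = 2×4247.7/(1.007×24²×11.1) = 1.32.
CD = 0.018 + 0.0219 × 1.32² = 0.05613.
D = q·S·CD = 290 × 11.1 × 0.05613 = 180.7 N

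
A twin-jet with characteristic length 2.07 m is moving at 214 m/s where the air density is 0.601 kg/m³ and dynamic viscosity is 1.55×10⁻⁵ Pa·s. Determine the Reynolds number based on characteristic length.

Re = 1.72×10^7

Re = ρ·v·c/μ = 0.601 × 214 × 2.07 / (1.55×10⁻⁵) = 1.72×10^7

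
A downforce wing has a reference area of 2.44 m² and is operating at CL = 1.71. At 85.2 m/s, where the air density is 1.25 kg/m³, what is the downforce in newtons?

L = 18900 N

L = ½ρv²S·CL = ½ × 1.25 × 85.2² × 2.44 × 1.71 = 18900 N ≈ 18.9 kN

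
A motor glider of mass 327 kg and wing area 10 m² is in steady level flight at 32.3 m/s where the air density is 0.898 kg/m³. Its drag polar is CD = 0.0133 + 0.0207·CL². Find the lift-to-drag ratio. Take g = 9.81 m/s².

In steady level flight, lift balances weight: W = mg = 327 × 9.81 = 3207.9 N.
q = ½ρv² = ½ × 0.898 × 32.3² = 468.4 Pa.
CL = W/(q·S) = 3207.9 / (468.4 × 10) = 0.6848.
CD = 0.0133 + 0.0207 × 0.6848² = 0.02301.
L/D = CL/CD = 0.6848 / 0.02301 = 29.8

L/D = 29.8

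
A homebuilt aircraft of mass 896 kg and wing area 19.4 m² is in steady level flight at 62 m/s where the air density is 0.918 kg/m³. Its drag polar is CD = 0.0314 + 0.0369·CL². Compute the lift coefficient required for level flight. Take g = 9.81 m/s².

Level flight ⇒ L = W = m·g = 896 × 9.81 = 8789.8 N.
q = ½ρv² = ½ × 0.918 × 62² = 1764 Pa.
Required CL = L/(qS) = 8789.8/(1764·19.4) = 0.2568.

CL = 0.257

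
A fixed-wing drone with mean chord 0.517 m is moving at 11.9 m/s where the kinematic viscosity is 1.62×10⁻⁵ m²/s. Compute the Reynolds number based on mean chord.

Re = 3.8×10^5

Re = v·c/ν = 11.9 × 0.517 / (1.62×10⁻⁵) = 3.8×10^5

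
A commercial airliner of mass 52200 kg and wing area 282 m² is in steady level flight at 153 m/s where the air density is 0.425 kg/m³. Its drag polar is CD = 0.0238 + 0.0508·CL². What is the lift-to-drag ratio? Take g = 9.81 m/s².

Weight W = mg = 52200 × 9.81 = 5.1208×10^5 N; in level flight L = W.
q = ½ρv² = ½ × 0.425 × 153² = 4974 Pa.
Required CL = L/(qS) = 5.1208×10^5/(4974·282) = 0.365.
CD = 0.0238 + 0.0508 × 0.365² = 0.03057.
L/D = CL/CD = 0.365 / 0.03057 = 11.9

L/D = 11.9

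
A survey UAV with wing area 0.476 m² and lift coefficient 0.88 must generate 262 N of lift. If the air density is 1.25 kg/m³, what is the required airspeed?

v = 31.6 m/s

L = ½ρv²S·CL ⇒ v = √(2L/(ρ·S·CL))
v = √(2 × 262 / (1.25 × 0.476 × 0.88)) = √1001 = 31.6 m/s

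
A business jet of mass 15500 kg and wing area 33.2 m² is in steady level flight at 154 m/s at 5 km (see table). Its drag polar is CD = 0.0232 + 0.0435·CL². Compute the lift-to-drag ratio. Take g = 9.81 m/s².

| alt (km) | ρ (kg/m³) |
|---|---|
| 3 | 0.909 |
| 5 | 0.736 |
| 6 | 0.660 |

L/D = 14.9

At 5 km, from the table: ρ = 0.736 kg/m³.
Weight W = mg = 15500 × 9.81 = 1.5206×10^5 N; in level flight L = W.
Dynamic pressure q = 0.5 × 0.736 × 154² = 8727 Pa.
CL = 2W/(ρv²S) = 2×1.5206×10^5/(0.736×154²×33.2) = 0.5248.
CD = 0.0232 + 0.0435 × 0.5248² = 0.03518.
L/D = CL/CD = 0.5248 / 0.03518 = 14.9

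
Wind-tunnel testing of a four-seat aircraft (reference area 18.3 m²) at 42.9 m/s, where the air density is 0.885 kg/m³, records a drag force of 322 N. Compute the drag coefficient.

From D = ½ρv²S·CD, rearranging gives CD = 2D/(ρv²S).
CD = 2 × 322 / (0.885 × 42.9² × 18.3) = 0.0216

CD = 0.0216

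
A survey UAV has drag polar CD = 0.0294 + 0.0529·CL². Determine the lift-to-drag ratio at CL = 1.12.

CD = 0.0294 + 0.0529 × 1.12² = 0.09576
L/D = CL/CD = 1.12 / 0.09576 = 11.7

L/D = 11.7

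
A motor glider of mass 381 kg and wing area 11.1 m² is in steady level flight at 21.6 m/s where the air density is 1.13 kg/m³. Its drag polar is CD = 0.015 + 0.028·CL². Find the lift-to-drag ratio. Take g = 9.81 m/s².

In steady level flight, lift balances weight: W = mg = 381 × 9.81 = 3737.6 N.
q = ½ρv² = ½ × 1.13 × 21.6² = 263.6 Pa.
CL = 2W/(ρv²S) = 2×3737.6/(1.13×21.6²×11.1) = 1.277.
CD = 0.015 + 0.028 × 1.277² = 0.06069.
L/D = CL/CD = 1.277 / 0.06069 = 21

L/D = 21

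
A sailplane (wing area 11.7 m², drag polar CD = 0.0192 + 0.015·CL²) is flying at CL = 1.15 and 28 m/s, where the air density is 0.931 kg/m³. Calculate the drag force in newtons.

CD = 0.0192 + 0.015 × 1.15² = 0.03904
D = ½ρv²S·CD = ½ × 0.931 × 28² × 11.7 × 0.03904 = 167 N

D = 167 N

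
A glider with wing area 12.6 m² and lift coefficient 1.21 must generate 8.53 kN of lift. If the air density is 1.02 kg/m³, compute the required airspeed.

v = 33.1 m/s

L = ½ρv²S·CL ⇒ v = √(2L/(ρ·S·CL))
v = √(2 × 8530 / (1.02 × 12.6 × 1.21)) = √1097 = 33.1 m/s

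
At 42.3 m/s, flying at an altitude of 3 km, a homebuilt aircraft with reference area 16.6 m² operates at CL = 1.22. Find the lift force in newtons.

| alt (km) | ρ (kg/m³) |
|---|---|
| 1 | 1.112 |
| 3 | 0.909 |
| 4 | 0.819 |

L = 16500 N

At 3 km, from the table: ρ = 0.909 kg/m³.
L = ½ρv²S·CL = ½ × 0.909 × 42.3² × 16.6 × 1.22 = 16500 N ≈ 16.5 kN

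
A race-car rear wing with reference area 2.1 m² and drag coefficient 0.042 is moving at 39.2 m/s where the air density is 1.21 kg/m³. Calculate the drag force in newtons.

D = ½ρv²S·CD = ½ × 1.21 × 39.2² × 2.1 × 0.042 = 82 N

D = 82 N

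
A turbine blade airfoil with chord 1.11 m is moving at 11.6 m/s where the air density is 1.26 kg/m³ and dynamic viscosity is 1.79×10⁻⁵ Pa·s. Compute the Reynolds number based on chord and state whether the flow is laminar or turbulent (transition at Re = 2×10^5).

Re = 9.06×10^5 (turbulent)

Re = ρ·v·c/μ = 1.26 × 11.6 × 1.11 / (1.79×10⁻⁵) = 9.06×10^5
Since 9.06×10^5 > 2×10^5, the flow is turbulent.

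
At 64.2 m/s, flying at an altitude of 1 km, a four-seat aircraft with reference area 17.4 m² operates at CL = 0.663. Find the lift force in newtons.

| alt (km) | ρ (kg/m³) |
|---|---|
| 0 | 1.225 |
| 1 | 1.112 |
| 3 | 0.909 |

At 1 km, from the table: ρ = 1.112 kg/m³.
Dynamic pressure q = ½ρv² = ½ × 1.112 × 64.2² = 2292 Pa.
L = q·S·CL = 2292 × 17.4 × 0.663 = 26400 N ≈ 26.4 kN

L = 26400 N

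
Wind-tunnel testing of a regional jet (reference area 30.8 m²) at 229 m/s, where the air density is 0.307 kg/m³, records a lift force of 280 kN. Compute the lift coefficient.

From L = ½ρv²S·CL, rearranging gives CL = 2L/(ρv²S).
CL = 2 × 2.8×10^5 / (0.307 × 229² × 30.8) = 1.13

CL = 1.13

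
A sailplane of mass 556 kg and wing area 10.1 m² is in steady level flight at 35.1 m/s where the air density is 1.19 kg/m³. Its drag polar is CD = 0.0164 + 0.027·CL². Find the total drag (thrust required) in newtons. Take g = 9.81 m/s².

D = 230 N

Weight W = mg = 556 × 9.81 = 5454.4 N; in level flight L = W.
Dynamic pressure q = 0.5 × 1.19 × 35.1² = 733 Pa.
CL = W/(q·S) = 5454.4 / (733 × 10.1) = 0.7367.
CD = 0.0164 + 0.027 × 0.7367² = 0.03105.
D = q·S·CD = 733 × 10.1 × 0.03105 = 229.9 N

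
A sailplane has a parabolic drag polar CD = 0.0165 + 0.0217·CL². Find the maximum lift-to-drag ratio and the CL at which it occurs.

(L/D)max = 26.4, at CL = 0.872

For CD = CD0 + K·CL², (L/D)max occurs at CL* = √(CD0/K) and equals 1/(2√(K·CD0)).
(L/D)max = 1/(2√(0.0217 × 0.0165)) = 1/(2 × 0.01892) = 26.4
CL* = √(0.0165/0.0217) = 0.872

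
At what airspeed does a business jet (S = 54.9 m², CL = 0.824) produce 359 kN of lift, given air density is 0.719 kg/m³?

v = 149 m/s

L = ½ρv²S·CL ⇒ v = √(2L/(ρ·S·CL))
v = √(2 × 3.59×10^5 / (0.719 × 54.9 × 0.824)) = √22070 = 149 m/s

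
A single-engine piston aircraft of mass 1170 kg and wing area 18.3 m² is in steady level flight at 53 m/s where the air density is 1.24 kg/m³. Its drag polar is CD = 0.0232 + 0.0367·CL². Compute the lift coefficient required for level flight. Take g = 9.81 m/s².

CL = 0.36

Level flight ⇒ L = W = m·g = 1170 × 9.81 = 11478 N.
Dynamic pressure q = 0.5 × 1.24 × 53² = 1742 Pa.
CL = W/(q·S) = 11478 / (1742 × 18.3) = 0.3601.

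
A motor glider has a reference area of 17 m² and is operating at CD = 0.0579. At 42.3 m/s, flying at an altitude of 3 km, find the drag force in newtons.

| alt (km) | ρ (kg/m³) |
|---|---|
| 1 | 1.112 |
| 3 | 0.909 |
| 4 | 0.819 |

D = 800 N

At 3 km, from the table: ρ = 0.909 kg/m³.
Dynamic pressure q = ½ρv² = ½ × 0.909 × 42.3² = 813.2 Pa.
D = q·S·CD = 813.2 × 17 × 0.0579 = 800 N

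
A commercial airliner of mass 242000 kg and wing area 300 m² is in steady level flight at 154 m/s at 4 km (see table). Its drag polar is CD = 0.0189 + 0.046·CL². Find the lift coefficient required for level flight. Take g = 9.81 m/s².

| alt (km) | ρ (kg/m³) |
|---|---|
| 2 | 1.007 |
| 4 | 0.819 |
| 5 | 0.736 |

At 4 km, from the table: ρ = 0.819 kg/m³.
Weight W = mg = 242000 × 9.81 = 2.374×10^6 N; in level flight L = W.
Dynamic pressure q = 0.5 × 0.819 × 154² = 9712 Pa.
Required CL = L/(qS) = 2.374×10^6/(9712·300) = 0.8148.

CL = 0.815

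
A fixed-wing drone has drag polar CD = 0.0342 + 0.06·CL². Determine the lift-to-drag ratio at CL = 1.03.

L/D = 10.5

CD = 0.0342 + 0.06 × 1.03² = 0.09785
L/D = CL/CD = 1.03 / 0.09785 = 10.5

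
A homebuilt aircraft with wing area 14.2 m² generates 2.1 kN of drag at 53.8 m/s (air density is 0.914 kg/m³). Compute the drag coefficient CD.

CD = 0.112

From D = ½ρv²S·CD, rearranging gives CD = 2D/(ρv²S).
CD = 2 × 2100 / (0.914 × 53.8² × 14.2) = 0.112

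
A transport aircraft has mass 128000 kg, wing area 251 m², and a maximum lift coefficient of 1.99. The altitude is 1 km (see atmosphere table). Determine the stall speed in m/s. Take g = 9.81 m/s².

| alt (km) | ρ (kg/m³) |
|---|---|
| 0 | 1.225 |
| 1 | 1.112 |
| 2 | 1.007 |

At 1 km, from the table: ρ = 1.112 kg/m³.
At stall, lift equals weight: L = W = m·g = 128000 × 9.81 = 1.256×10^6 N.
From L = ½ρV²S·CL,max = W: V_stall = √(2W/(ρSCL,max)) = √(2·1.256×10^6/(1.112·251·1.99))
V_stall = √4521 = 67.2 m/s

V_stall = 67.2 m/s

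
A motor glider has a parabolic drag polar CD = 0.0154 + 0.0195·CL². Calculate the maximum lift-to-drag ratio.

(L/D)max = 28.9

For CD = CD0 + K·CL², (L/D)max occurs at CL* = √(CD0/K) and equals 1/(2√(K·CD0)).
(L/D)max = 1/(2√(0.0195 × 0.0154)) = 1/(2 × 0.01733) = 28.9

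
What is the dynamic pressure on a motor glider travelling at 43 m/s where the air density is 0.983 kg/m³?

q = ½ρv² = ½ × 0.983 × 43² = 909 Pa

q = 909 Pa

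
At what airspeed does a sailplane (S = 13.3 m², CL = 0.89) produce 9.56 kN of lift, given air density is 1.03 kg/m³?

v = 39.6 m/s

L = ½ρv²S·CL ⇒ v = √(2L/(ρ·S·CL))
v = √(2 × 9560 / (1.03 × 13.3 × 0.89)) = √1568 = 39.6 m/s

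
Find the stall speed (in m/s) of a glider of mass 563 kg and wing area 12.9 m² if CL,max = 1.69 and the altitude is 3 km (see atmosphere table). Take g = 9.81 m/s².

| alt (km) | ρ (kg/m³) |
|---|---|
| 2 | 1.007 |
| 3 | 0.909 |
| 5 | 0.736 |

At 3 km, from the table: ρ = 0.909 kg/m³.
At stall, lift equals weight: L = W = m·g = 563 × 9.81 = 5523 N.
From L = ½ρV²S·CL,max = W: V_stall = √(2W/(ρSCL,max)) = √(2·5523/(0.909·12.9·1.69))
V_stall = √557.4 = 23.6 m/s

V_stall = 23.6 m/s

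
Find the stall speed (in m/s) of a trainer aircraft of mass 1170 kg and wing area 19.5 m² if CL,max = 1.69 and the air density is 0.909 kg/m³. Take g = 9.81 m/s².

V_stall = 27.7 m/s

Weight W = mg = 1170 × 9.81 = 11480 N.
V_stall = √(2W/(ρ·S·CL,max)) = √(2 × 11480 / (0.909 × 19.5 × 1.69))
V_stall = √766.3 = 27.7 m/s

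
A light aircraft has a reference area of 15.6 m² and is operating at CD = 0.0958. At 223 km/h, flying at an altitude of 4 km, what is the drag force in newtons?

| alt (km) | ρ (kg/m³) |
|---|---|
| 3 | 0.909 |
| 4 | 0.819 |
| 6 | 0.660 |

D = 2350 N

At 4 km, from the table: ρ = 0.819 kg/m³.
Convert speed: v = 223 km/h ÷ 3.6 = 61.94 m/s.
D = ½ρv²S·CD = ½ × 0.819 × 61.94² × 15.6 × 0.0958 = 2350 N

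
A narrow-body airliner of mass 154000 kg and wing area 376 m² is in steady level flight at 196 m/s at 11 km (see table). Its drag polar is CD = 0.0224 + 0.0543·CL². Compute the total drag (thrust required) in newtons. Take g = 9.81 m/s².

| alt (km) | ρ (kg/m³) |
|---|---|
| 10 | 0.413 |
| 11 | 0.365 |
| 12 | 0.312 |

At 11 km, from the table: ρ = 0.365 kg/m³.
In steady level flight, lift balances weight: W = mg = 154000 × 9.81 = 1.5107×10^6 N.
Dynamic pressure q = 0.5 × 0.365 × 196² = 7011 Pa.
Required CL = L/(qS) = 1.5107×10^6/(7011·376) = 0.5731.
CD = 0.0224 + 0.0543 × 0.5731² = 0.04023.
D = q·S·CD = 7011 × 376 × 0.04023 = 1.061×10^5 N

D = 1.06×10^5 N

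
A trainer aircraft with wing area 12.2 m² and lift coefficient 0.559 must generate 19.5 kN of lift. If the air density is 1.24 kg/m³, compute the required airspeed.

L = ½ρv²S·CL ⇒ v = √(2L/(ρ·S·CL))
v = √(2 × 19500 / (1.24 × 12.2 × 0.559)) = √4612 = 67.9 m/s

v = 67.9 m/s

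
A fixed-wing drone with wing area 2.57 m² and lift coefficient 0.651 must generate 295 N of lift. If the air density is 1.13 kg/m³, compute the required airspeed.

v = 17.7 m/s

L = ½ρv²S·CL ⇒ v = √(2L/(ρ·S·CL))
v = √(2 × 295 / (1.13 × 2.57 × 0.651)) = √312.1 = 17.7 m/s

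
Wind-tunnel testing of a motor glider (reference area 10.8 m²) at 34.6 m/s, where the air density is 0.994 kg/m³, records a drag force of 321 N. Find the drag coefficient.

From D = ½ρv²S·CD, rearranging gives CD = 2D/(ρv²S).
CD = 2 × 321 / (0.994 × 34.6² × 10.8) = 0.05

CD = 0.05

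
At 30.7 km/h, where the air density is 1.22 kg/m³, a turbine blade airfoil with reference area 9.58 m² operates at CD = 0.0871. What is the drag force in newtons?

Convert speed: v = 30.7 km/h ÷ 3.6 = 8.528 m/s.
D = ½ρv²S·CD = ½ × 1.22 × 8.528² × 9.58 × 0.0871 = 37 N

D = 37 N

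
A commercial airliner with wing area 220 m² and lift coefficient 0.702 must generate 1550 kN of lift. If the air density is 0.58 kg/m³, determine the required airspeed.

L = ½ρv²S·CL ⇒ v = √(2L/(ρ·S·CL))
v = √(2 × 1.55×10^6 / (0.58 × 220 × 0.702)) = √34610 = 186 m/s

v = 186 m/s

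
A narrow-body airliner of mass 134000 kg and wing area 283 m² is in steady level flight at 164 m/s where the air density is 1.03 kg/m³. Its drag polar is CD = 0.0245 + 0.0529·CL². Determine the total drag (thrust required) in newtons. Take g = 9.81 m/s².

D = 1.19×10^5 N

Weight W = mg = 134000 × 9.81 = 1.3145×10^6 N; in level flight L = W.
q = ½ρv² = ½ × 1.03 × 164² = 13850 Pa.
CL = 2W/(ρv²S) = 2×1.3145×10^6/(1.03×164²×283) = 0.3353.
CD = 0.0245 + 0.0529 × 0.3353² = 0.03045.
D = q·S·CD = 13850 × 283 × 0.03045 = 1.194×10^5 N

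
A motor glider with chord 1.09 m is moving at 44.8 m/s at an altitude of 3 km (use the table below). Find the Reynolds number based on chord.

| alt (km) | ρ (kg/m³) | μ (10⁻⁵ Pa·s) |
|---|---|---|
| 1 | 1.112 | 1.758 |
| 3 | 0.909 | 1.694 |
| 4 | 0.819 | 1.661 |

Re = 2.62×10^6

At 3 km, from the table: ρ = 0.909 kg/m³, μ = 1.694×10⁻⁵ Pa·s.
Re = ρ·v·c/μ = 0.909 × 44.8 × 1.09 / (1.694×10⁻⁵) = 2.62×10^6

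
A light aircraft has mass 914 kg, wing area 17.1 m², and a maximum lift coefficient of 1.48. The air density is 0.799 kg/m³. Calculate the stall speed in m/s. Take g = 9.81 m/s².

Weight W = mg = 914 × 9.81 = 8966 N.
From L = ½ρV²S·CL,max = W: V_stall = √(2W/(ρSCL,max)) = √(2·8966/(0.799·17.1·1.48))
V_stall = √886.8 = 29.8 m/s

V_stall = 29.8 m/s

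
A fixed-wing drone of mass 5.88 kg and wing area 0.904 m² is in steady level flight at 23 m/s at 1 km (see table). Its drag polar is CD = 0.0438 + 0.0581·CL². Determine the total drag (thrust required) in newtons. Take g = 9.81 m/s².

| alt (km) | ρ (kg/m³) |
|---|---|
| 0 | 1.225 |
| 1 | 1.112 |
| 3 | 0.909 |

At 1 km, from the table: ρ = 1.112 kg/m³.
In steady level flight, lift balances weight: W = mg = 5.88 × 9.81 = 57.683 N.
Dynamic pressure q = 0.5 × 1.112 × 23² = 294.1 Pa.
CL = W/(q·S) = 57.683 / (294.1 × 0.904) = 0.2169.
CD = 0.0438 + 0.0581 × 0.2169² = 0.04653.
D = q·S·CD = 294.1 × 0.904 × 0.04653 = 12.37 N

D = 12.4 N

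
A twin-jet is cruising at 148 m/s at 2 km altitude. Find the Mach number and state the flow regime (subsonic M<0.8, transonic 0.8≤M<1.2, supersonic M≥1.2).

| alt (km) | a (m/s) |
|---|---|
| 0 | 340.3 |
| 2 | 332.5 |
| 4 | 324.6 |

M = 0.445 (subsonic)

At 2 km, from the table: a = 332.5 m/s.
M = v/a = 148 / 332.5 = 0.445
M = 0.445 → subsonic.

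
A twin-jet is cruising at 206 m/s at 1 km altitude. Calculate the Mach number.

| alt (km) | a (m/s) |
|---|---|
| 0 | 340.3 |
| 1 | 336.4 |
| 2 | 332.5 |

At 1 km, from the table: a = 336.4 m/s.
M = v/a = 206 / 336.4 = 0.612

M = 0.612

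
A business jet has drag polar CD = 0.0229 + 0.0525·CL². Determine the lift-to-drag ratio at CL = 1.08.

L/D = 12.8

CD = 0.0229 + 0.0525 × 1.08² = 0.08414
L/D = CL/CD = 1.08 / 0.08414 = 12.8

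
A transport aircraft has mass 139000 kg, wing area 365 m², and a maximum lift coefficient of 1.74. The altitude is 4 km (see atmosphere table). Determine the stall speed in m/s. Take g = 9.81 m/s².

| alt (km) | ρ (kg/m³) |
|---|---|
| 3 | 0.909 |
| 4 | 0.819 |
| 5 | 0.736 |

V_stall = 72.4 m/s

At 4 km, from the table: ρ = 0.819 kg/m³.
Stall occurs when L = W at CL,max. W = mg = 139000 × 9.81 = 1.364×10^6 N.
From L = ½ρV²S·CL,max = W: V_stall = √(2W/(ρSCL,max)) = √(2·1.364×10^6/(0.819·365·1.74))
V_stall = √5243 = 72.4 m/s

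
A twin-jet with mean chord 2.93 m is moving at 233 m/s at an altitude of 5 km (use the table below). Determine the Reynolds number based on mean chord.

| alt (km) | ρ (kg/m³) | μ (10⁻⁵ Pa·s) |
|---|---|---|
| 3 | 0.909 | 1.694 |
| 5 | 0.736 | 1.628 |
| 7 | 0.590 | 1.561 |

At 5 km, from the table: ρ = 0.736 kg/m³, μ = 1.628×10⁻⁵ Pa·s.
Re = ρ·v·c/μ = 0.736 × 233 × 2.93 / (1.628×10⁻⁵) = 3.09×10^7

Re = 3.09×10^7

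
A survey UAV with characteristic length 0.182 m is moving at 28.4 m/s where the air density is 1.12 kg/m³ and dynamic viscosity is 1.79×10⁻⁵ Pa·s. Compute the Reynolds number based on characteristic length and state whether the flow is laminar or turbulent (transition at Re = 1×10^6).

Re = 3.23×10^5 (laminar)

Re = ρ·v·c/μ = 1.12 × 28.4 × 0.182 / (1.79×10⁻⁵) = 3.23×10^5
Since 3.23×10^5 < 1×10^6, the flow is laminar.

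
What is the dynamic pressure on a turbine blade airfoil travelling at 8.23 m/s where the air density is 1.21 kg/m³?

q = ½ρv² = ½ × 1.21 × 8.23² = 41 Pa

q = 41 Pa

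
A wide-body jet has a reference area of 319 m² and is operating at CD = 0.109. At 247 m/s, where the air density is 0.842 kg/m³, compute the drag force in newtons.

Dynamic pressure q = ½ρv² = ½ × 0.842 × 247² = 25680 Pa.
D = q·S·CD = 25680 × 319 × 0.109 = 8.93×10^5 N ≈ 893 kN

D = 8.93×10^5 N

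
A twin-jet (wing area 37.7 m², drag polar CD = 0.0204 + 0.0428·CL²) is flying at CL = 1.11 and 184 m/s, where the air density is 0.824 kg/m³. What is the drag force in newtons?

D = 38500 N

CD = 0.0204 + 0.0428 × 1.11² = 0.07313
D = ½ρv²S·CD = ½ × 0.824 × 184² × 37.7 × 0.07313 = 38500 N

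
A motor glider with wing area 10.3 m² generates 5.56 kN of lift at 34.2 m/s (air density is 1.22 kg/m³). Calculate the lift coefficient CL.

CL = 0.757

From L = ½ρv²S·CL, rearranging gives CL = 2L/(ρv²S).
CL = 2 × 5560 / (1.22 × 34.2² × 10.3) = 0.757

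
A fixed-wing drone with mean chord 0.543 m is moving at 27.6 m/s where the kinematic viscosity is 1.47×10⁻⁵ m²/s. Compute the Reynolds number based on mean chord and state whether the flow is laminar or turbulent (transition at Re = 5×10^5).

Re = v·c/ν = 27.6 × 0.543 / (1.47×10⁻⁵) = 1.02×10^6
Since 1.02×10^6 > 5×10^5, the flow is turbulent.

Re = 1.02×10^6 (turbulent)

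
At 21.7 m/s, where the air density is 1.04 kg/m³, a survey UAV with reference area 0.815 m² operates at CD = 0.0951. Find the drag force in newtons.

D = 19 N

Dynamic pressure q = ½ρv² = ½ × 1.04 × 21.7² = 244.9 Pa.
D = q·S·CD = 244.9 × 0.815 × 0.0951 = 19 N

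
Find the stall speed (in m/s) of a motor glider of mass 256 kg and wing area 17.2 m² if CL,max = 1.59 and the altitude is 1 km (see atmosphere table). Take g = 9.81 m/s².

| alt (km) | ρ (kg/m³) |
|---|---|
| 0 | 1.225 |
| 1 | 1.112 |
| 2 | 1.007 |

V_stall = 12.9 m/s

At 1 km, from the table: ρ = 1.112 kg/m³.
Weight W = mg = 256 × 9.81 = 2511 N.
From L = ½ρV²S·CL,max = W: V_stall = √(2W/(ρSCL,max)) = √(2·2511/(1.112·17.2·1.59))
V_stall = √165.2 = 12.9 m/s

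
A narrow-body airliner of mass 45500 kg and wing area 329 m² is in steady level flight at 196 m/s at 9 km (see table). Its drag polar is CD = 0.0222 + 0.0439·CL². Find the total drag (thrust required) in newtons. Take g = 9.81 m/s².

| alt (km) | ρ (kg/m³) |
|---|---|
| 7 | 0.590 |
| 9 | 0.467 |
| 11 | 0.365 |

At 9 km, from the table: ρ = 0.467 kg/m³.
In steady level flight, lift balances weight: W = mg = 45500 × 9.81 = 4.4636×10^5 N.
q = ½ρv² = ½ × 0.467 × 196² = 8970 Pa.
CL = W/(q·S) = 4.4636×10^5 / (8970 × 329) = 0.1512.
CD = 0.0222 + 0.0439 × 0.1512² = 0.0232.
D = q·S·CD = 8970 × 329 × 0.0232 = 68480 N

D = 68500 N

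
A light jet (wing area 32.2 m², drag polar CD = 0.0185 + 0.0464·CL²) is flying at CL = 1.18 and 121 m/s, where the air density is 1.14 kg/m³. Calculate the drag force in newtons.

D = 22300 N

CD = 0.0185 + 0.0464 × 1.18² = 0.08311
D = ½ρv²S·CD = ½ × 1.14 × 121² × 32.2 × 0.08311 = 22300 N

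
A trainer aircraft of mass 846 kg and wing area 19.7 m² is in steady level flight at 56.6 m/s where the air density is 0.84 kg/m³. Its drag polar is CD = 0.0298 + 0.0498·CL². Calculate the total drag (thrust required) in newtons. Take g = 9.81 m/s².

D = 919 N

Weight W = mg = 846 × 9.81 = 8299.3 N; in level flight L = W.
Dynamic pressure q = 0.5 × 0.84 × 56.6² = 1345 Pa.
CL = 2W/(ρv²S) = 2×8299.3/(0.84×56.6²×19.7) = 0.3131.
CD = 0.0298 + 0.0498 × 0.3131² = 0.03468.
D = q·S·CD = 1345 × 19.7 × 0.03468 = 919.3 N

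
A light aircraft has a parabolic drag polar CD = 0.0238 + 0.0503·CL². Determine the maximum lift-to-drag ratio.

For CD = CD0 + K·CL², (L/D)max occurs at CL* = √(CD0/K) and equals 1/(2√(K·CD0)).
(L/D)max = 1/(2√(0.0503 × 0.0238)) = 1/(2 × 0.0346) = 14.5

(L/D)max = 14.5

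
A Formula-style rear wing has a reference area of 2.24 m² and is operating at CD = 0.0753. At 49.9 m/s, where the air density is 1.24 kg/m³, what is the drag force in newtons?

D = ½ρv²S·CD = ½ × 1.24 × 49.9² × 2.24 × 0.0753 = 260 N

D = 260 N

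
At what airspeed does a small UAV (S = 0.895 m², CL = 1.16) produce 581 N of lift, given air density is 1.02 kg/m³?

v = 33.1 m/s

L = ½ρv²S·CL ⇒ v = √(2L/(ρ·S·CL))
v = √(2 × 581 / (1.02 × 0.895 × 1.16)) = √1097 = 33.1 m/s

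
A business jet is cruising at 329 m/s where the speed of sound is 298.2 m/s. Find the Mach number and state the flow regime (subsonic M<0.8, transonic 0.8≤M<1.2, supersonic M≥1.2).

M = v/a = 329 / 298.2 = 1.1
M = 1.1 → transonic.

M = 1.1 (transonic)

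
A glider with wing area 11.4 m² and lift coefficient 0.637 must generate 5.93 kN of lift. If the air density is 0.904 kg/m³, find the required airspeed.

L = ½ρv²S·CL ⇒ v = √(2L/(ρ·S·CL))
v = √(2 × 5930 / (0.904 × 11.4 × 0.637)) = √1807 = 42.5 m/s

v = 42.5 m/s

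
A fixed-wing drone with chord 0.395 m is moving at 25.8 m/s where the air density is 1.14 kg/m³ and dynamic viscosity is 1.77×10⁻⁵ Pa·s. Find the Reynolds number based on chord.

Re = ρ·v·c/μ = 1.14 × 25.8 × 0.395 / (1.77×10⁻⁵) = 6.56×10^5

Re = 6.56×10^5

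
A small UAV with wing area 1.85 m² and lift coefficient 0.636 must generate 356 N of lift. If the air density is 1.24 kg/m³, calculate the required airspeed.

v = 22.1 m/s

L = ½ρv²S·CL ⇒ v = √(2L/(ρ·S·CL))
v = √(2 × 356 / (1.24 × 1.85 × 0.636)) = √488 = 22.1 m/s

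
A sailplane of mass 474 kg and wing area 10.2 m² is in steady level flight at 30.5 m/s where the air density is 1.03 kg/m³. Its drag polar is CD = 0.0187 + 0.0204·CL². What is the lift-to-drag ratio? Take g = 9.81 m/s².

L/D = 25.6

Weight W = mg = 474 × 9.81 = 4649.9 N; in level flight L = W.
Dynamic pressure q = 0.5 × 1.03 × 30.5² = 479.1 Pa.
CL = 2W/(ρv²S) = 2×4649.9/(1.03×30.5²×10.2) = 0.9516.
CD = 0.0187 + 0.0204 × 0.9516² = 0.03717.
L/D = CL/CD = 0.9516 / 0.03717 = 25.6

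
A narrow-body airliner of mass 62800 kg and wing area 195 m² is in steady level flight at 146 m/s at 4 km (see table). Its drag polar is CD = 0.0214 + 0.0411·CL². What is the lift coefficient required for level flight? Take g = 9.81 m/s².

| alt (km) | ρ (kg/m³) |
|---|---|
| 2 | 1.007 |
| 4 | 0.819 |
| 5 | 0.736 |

At 4 km, from the table: ρ = 0.819 kg/m³.
Weight W = mg = 62800 × 9.81 = 6.1607×10^5 N; in level flight L = W.
q = ½ρv² = ½ × 0.819 × 146² = 8729 Pa.
CL = W/(q·S) = 6.1607×10^5 / (8729 × 195) = 0.3619.

CL = 0.362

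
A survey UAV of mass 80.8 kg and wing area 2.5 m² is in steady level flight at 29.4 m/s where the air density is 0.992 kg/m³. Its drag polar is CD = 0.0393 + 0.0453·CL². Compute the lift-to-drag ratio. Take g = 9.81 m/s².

L/D = 11.5

Level flight ⇒ L = W = m·g = 80.8 × 9.81 = 792.65 N.
Dynamic pressure q = 0.5 × 0.992 × 29.4² = 428.7 Pa.
Required CL = L/(qS) = 792.65/(428.7·2.5) = 0.7395.
CD = 0.0393 + 0.0453 × 0.7395² = 0.06408.
L/D = CL/CD = 0.7395 / 0.06408 = 11.5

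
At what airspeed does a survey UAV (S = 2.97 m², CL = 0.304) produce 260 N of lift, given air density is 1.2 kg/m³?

L = ½ρv²S·CL ⇒ v = √(2L/(ρ·S·CL))
v = √(2 × 260 / (1.2 × 2.97 × 0.304)) = √479.9 = 21.9 m/s

v = 21.9 m/s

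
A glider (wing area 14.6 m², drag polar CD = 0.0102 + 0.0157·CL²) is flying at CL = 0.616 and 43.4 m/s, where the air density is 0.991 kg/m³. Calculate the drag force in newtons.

D = 220 N

CD = 0.0102 + 0.0157 × 0.616² = 0.01616
D = ½ρv²S·CD = ½ × 0.991 × 43.4² × 14.6 × 0.01616 = 220 N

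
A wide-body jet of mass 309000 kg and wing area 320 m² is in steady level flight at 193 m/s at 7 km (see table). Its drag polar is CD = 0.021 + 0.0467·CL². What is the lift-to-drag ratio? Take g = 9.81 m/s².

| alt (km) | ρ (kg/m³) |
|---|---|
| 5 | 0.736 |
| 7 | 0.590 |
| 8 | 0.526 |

L/D = 15.5

At 7 km, from the table: ρ = 0.590 kg/m³.
Level flight ⇒ L = W = m·g = 309000 × 9.81 = 3.0313×10^6 N.
Dynamic pressure q = 0.5 × 0.59 × 193² = 10990 Pa.
Required CL = L/(qS) = 3.0313×10^6/(10990·320) = 0.8621.
CD = 0.021 + 0.0467 × 0.8621² = 0.05571.
L/D = CL/CD = 0.8621 / 0.05571 = 15.5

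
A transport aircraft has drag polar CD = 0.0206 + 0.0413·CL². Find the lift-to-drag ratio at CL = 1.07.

L/D = 15.8

CD = 0.0206 + 0.0413 × 1.07² = 0.06788
L/D = CL/CD = 1.07 / 0.06788 = 15.8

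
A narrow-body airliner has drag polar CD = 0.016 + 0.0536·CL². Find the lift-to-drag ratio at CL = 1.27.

CD = 0.016 + 0.0536 × 1.27² = 0.1025
L/D = CL/CD = 1.27 / 0.1025 = 12.4

L/D = 12.4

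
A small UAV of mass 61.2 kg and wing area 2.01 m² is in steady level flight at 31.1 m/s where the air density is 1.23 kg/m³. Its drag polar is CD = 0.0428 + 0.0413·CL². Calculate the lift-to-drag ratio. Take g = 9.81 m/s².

L/D = 9.44

Level flight ⇒ L = W = m·g = 61.2 × 9.81 = 600.37 N.
Dynamic pressure q = 0.5 × 1.23 × 31.1² = 594.8 Pa.
CL = 2W/(ρv²S) = 2×600.37/(1.23×31.1²×2.01) = 0.5021.
CD = 0.0428 + 0.0413 × 0.5021² = 0.05321.
L/D = CL/CD = 0.5021 / 0.05321 = 9.44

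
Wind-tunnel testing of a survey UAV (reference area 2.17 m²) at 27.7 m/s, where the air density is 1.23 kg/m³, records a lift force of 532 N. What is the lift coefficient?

CL = 0.52

From L = ½ρv²S·CL, rearranging gives CL = 2L/(ρv²S).
CL = 2 × 532 / (1.23 × 27.7² × 2.17) = 0.52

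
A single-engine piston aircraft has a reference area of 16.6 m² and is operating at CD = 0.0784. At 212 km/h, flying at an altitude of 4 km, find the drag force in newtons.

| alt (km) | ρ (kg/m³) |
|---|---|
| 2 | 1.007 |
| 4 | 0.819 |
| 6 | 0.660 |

D = 1850 N

At 4 km, from the table: ρ = 0.819 kg/m³.
Convert speed: v = 212 km/h ÷ 3.6 = 58.89 m/s.
Dynamic pressure q = ½ρv² = ½ × 0.819 × 58.89² = 1420 Pa.
D = q·S·CD = 1420 × 16.6 × 0.0784 = 1850 N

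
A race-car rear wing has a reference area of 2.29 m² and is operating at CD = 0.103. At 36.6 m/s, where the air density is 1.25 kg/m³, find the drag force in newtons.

D = 197 N

Dynamic pressure q = ½ρv² = ½ × 1.25 × 36.6² = 837.2 Pa.
D = q·S·CD = 837.2 × 2.29 × 0.103 = 197 N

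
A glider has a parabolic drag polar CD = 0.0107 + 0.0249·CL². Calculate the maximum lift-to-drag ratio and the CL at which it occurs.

For CD = CD0 + K·CL², (L/D)max occurs at CL* = √(CD0/K) and equals 1/(2√(K·CD0)).
(L/D)max = 1/(2√(0.0249 × 0.0107)) = 1/(2 × 0.01632) = 30.6
CL* = √(0.0107/0.0249) = 0.656

(L/D)max = 30.6, at CL = 0.656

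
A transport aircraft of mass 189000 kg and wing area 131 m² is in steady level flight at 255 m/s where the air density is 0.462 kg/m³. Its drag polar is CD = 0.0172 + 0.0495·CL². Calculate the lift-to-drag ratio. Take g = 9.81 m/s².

In steady level flight, lift balances weight: W = mg = 189000 × 9.81 = 1.8541×10^6 N.
q = ½ρv² = ½ × 0.462 × 255² = 15020 Pa.
CL = W/(q·S) = 1.8541×10^6 / (15020 × 131) = 0.9423.
CD = 0.0172 + 0.0495 × 0.9423² = 0.06115.
L/D = CL/CD = 0.9423 / 0.06115 = 15.4

L/D = 15.4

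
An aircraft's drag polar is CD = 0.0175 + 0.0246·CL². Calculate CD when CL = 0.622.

CD = 0.0175 + 0.0246 × 0.622² = 0.0175 + 0.009517 = 0.027

CD = 0.027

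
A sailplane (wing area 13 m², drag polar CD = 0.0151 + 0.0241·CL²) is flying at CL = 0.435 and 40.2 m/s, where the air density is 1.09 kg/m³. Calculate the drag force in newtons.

CD = 0.0151 + 0.0241 × 0.435² = 0.01966
D = ½ρv²S·CD = ½ × 1.09 × 40.2² × 13 × 0.01966 = 225 N

D = 225 N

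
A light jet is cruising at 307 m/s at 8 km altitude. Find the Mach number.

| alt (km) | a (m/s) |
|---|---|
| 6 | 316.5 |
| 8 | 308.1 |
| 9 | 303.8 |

At 8 km, from the table: a = 308.1 m/s.
M = v/a = 307 / 308.1 = 0.996

M = 0.996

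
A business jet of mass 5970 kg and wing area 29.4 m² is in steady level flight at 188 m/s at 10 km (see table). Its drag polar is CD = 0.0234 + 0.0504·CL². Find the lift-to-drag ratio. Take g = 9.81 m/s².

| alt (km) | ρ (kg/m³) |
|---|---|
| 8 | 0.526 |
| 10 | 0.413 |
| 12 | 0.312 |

L/D = 10.1

At 10 km, from the table: ρ = 0.413 kg/m³.
In steady level flight, lift balances weight: W = mg = 5970 × 9.81 = 58566 N.
q = ½ρv² = ½ × 0.413 × 188² = 7299 Pa.
CL = W/(q·S) = 58566 / (7299 × 29.4) = 0.2729.
CD = 0.0234 + 0.0504 × 0.2729² = 0.02715.
L/D = CL/CD = 0.2729 / 0.02715 = 10.1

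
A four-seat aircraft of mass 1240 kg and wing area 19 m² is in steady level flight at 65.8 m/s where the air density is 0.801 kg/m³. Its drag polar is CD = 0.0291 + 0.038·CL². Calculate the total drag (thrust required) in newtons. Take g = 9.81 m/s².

Level flight ⇒ L = W = m·g = 1240 × 9.81 = 12164 N.
q = ½ρv² = ½ × 0.801 × 65.8² = 1734 Pa.
Required CL = L/(qS) = 12164/(1734·19) = 0.3692.
CD = 0.0291 + 0.038 × 0.3692² = 0.03428.
D = q·S·CD = 1734 × 19 × 0.03428 = 1129 N

D = 1130 N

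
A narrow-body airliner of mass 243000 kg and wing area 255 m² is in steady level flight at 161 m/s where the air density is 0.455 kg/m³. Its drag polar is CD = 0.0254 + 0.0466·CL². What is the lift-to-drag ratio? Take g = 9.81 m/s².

In steady level flight, lift balances weight: W = mg = 243000 × 9.81 = 2.3838×10^6 N.
q = ½ρv² = ½ × 0.455 × 161² = 5897 Pa.
CL = W/(q·S) = 2.3838×10^6 / (5897 × 255) = 1.585.
CD = 0.0254 + 0.0466 × 1.585² = 0.1425.
L/D = CL/CD = 1.585 / 0.1425 = 11.1

L/D = 11.1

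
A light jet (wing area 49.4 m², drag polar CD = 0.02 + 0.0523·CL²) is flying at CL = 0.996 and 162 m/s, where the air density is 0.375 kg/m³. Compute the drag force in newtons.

CD = 0.02 + 0.0523 × 0.996² = 0.07188
D = ½ρv²S·CD = ½ × 0.375 × 162² × 49.4 × 0.07188 = 17500 N

D = 17500 N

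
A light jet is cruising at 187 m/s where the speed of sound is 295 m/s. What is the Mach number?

M = v/a = 187 / 295 = 0.634

M = 0.634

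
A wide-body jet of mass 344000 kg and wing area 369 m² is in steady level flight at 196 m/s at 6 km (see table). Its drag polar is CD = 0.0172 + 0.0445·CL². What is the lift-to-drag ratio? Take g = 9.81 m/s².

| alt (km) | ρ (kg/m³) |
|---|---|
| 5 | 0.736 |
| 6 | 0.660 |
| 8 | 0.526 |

L/D = 17.9

At 6 km, from the table: ρ = 0.660 kg/m³.
Weight W = mg = 344000 × 9.81 = 3.3746×10^6 N; in level flight L = W.
q = ½ρv² = ½ × 0.66 × 196² = 12680 Pa.
CL = W/(q·S) = 3.3746×10^6 / (12680 × 369) = 0.7214.
CD = 0.0172 + 0.0445 × 0.7214² = 0.04036.
L/D = CL/CD = 0.7214 / 0.04036 = 17.9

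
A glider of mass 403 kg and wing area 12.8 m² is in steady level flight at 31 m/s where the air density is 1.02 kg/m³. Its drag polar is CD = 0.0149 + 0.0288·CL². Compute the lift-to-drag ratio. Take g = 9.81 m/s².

Weight W = mg = 403 × 9.81 = 3953.4 N; in level flight L = W.
q = ½ρv² = ½ × 1.02 × 31² = 490.1 Pa.
Required CL = L/(qS) = 3953.4/(490.1·12.8) = 0.6302.
CD = 0.0149 + 0.0288 × 0.6302² = 0.02634.
L/D = CL/CD = 0.6302 / 0.02634 = 23.9

L/D = 23.9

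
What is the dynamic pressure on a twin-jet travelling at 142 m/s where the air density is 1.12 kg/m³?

q = ½ρv² = ½ × 1.12 × 142² = 11300 Pa

q = 11300 Pa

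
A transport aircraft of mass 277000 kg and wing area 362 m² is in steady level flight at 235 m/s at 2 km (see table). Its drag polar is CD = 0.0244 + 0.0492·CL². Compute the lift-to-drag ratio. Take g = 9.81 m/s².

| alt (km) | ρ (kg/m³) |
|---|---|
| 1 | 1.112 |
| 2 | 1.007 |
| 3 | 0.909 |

At 2 km, from the table: ρ = 1.007 kg/m³.
Level flight ⇒ L = W = m·g = 277000 × 9.81 = 2.7174×10^6 N.
q = ½ρv² = ½ × 1.007 × 235² = 27810 Pa.
CL = W/(q·S) = 2.7174×10^6 / (27810 × 362) = 0.27.
CD = 0.0244 + 0.0492 × 0.27² = 0.02799.
L/D = CL/CD = 0.27 / 0.02799 = 9.65

L/D = 9.65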